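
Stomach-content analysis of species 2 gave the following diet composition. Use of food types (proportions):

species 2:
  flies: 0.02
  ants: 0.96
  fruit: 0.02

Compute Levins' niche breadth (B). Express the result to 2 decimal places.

Σpᵢ² = 0.02² + 0.96² + 0.02² = 0.0004 + 0.9216 + 0.0004 = 0.9224
B = 1 / 0.9224 = 1.0841

1.08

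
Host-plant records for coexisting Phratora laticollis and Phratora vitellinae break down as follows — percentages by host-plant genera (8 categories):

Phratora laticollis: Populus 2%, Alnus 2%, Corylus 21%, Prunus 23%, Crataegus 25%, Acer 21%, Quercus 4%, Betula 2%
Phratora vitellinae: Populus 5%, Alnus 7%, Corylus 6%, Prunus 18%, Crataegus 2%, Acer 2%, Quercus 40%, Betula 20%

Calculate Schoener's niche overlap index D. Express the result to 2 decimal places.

0.38

Convert percentages to proportions (divide by 100).
Σ|p₁ᵢ − p₂ᵢ| = 0.03 + 0.05 + 0.15 + 0.05 + 0.23 + 0.19 + 0.36 + 0.18 = 1.24
D = 1 − ½ × 1.24 = 1 − 0.620 = 0.3800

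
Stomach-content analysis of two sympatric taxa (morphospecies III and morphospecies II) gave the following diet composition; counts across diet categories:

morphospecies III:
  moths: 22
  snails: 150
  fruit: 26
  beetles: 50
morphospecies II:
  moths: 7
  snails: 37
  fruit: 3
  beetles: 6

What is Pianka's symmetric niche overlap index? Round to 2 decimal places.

0.98

Proportions for morphospecies III (n=248): 22/248=0.0887, 150/248=0.6048, 26/248=0.1048, 50/248=0.2016
Proportions for morphospecies II (n=53): 7/53=0.1321, 37/53=0.6981, 3/53=0.0566, 6/53=0.1132
Σ p₁ᵢp₂ᵢ = 0.011717 + 0.422211 + 0.005932 + 0.022821 = 0.462681
Σp_1ᵢ² = 0.0887² + 0.6048² + 0.1048² + 0.2016² = 0.007868 + 0.365783 + 0.010983 + 0.040643 = 0.425277
Σp_2ᵢ² = 0.1321² + 0.6981² + 0.0566² + 0.1132² = 0.017450 + 0.487344 + 0.003204 + 0.012814 = 0.520812
O = 0.462681 / √(0.425277 × 0.520812) = 0.462681 / 0.4706266 = 0.9831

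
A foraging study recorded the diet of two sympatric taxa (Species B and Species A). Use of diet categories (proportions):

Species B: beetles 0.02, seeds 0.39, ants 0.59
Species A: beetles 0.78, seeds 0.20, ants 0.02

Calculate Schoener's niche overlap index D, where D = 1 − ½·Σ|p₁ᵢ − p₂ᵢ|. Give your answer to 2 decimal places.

0.24

Σ|p₁ᵢ − p₂ᵢ| = 0.76 + 0.19 + 0.57 = 1.52
D = 1 − ½ × 1.52 = 1 − 0.760 = 0.2400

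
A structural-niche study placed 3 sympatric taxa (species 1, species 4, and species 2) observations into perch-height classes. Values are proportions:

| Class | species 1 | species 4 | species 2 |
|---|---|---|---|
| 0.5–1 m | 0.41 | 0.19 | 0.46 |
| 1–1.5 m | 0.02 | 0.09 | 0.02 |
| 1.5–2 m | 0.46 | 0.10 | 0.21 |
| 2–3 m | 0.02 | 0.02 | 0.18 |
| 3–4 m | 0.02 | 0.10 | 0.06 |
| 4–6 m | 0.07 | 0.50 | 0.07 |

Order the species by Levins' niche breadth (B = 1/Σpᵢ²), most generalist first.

Σp_1ᵢ² = 0.41² + 0.02² + 0.46² + 0.02² + 0.02² + 0.07² = 0.1681 + 0.0004 + 0.2116 + 0.0004 + 0.0004 + 0.0049 = 0.3858
B_1 = 1 / 0.3858 = 2.5920
Σp_4ᵢ² = 0.19² + 0.09² + 0.10² + 0.02² + 0.10² + 0.50² = 0.0361 + 0.0081 + 0.0100 + 0.0004 + 0.0100 + 0.2500 = 0.3146
B_4 = 1 / 0.3146 = 3.1786
Σp_2ᵢ² = 0.46² + 0.02² + 0.21² + 0.18² + 0.06² + 0.07² = 0.2116 + 0.0004 + 0.0441 + 0.0324 + 0.0036 + 0.0049 = 0.2970
B_2 = 1 / 0.2970 = 3.3670
Ranking by B (broadest → narrowest): species 2 (3.37) > species 4 (3.18) > species 1 (2.59)

species 2 > species 4 > species 1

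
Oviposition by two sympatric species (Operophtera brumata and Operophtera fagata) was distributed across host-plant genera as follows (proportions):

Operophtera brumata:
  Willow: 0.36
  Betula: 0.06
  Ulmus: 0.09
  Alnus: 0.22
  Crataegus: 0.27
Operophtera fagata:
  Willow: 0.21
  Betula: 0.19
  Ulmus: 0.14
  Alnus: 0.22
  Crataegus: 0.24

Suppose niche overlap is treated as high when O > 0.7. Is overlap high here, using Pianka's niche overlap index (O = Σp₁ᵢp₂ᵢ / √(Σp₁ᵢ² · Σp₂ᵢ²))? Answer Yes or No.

Σ p₁ᵢp₂ᵢ = 0.0756 + 0.0114 + 0.0126 + 0.0484 + 0.0648 = 0.2128
Σp_1ᵢ² = 0.36² + 0.06² + 0.09² + 0.22² + 0.27² = 0.1296 + 0.0036 + 0.0081 + 0.0484 + 0.0729 = 0.2626
Σp_2ᵢ² = 0.21² + 0.19² + 0.14² + 0.22² + 0.24² = 0.0441 + 0.0361 + 0.0196 + 0.0484 + 0.0576 = 0.2058
O = 0.2128 / √(0.2626 × 0.2058) = 0.2128 / 0.23247 = 0.9154
O = 0.9154 > 0.7 → Yes.

Yes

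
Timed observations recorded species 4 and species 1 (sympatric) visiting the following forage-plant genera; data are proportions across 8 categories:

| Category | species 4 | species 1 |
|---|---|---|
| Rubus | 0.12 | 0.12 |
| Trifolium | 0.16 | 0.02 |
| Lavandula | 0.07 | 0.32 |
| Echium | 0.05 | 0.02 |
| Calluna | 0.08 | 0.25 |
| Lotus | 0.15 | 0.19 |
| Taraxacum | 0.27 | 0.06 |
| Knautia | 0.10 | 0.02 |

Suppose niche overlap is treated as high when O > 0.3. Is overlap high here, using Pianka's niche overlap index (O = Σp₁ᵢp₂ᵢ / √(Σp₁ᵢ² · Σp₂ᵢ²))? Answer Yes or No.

Yes

Σ p₁ᵢp₂ᵢ = 0.0144 + 0.0032 + 0.0224 + 0.0010 + 0.0200 + 0.0285 + 0.0162 + 0.0020 = 0.1077
Σp_1ᵢ² = 0.12² + 0.16² + 0.07² + 0.05² + 0.08² + 0.15² + 0.27² + 0.10² = 0.0144 + 0.0256 + 0.0049 + 0.0025 + 0.0064 + 0.0225 + 0.0729 + 0.0100 = 0.1592
Σp_2ᵢ² = 0.12² + 0.02² + 0.32² + 0.02² + 0.25² + 0.19² + 0.06² + 0.02² = 0.0144 + 0.0004 + 0.1024 + 0.0004 + 0.0625 + 0.0361 + 0.0036 + 0.0004 = 0.2202
O = 0.1077 / √(0.1592 × 0.2202) = 0.1077 / 0.18723 = 0.5752
O = 0.5752 > 0.3 → Yes.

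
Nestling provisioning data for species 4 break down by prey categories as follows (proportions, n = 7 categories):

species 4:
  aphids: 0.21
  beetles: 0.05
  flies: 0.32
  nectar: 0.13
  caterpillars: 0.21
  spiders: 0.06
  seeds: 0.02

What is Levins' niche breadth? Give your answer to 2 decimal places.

4.67

Σpᵢ² = 0.21² + 0.05² + 0.32² + 0.13² + 0.21² + 0.06² + 0.02² = 0.0441 + 0.0025 + 0.1024 + 0.0169 + 0.0441 + 0.0036 + 0.0004 = 0.2140
B = 1 / 0.2140 = 4.6729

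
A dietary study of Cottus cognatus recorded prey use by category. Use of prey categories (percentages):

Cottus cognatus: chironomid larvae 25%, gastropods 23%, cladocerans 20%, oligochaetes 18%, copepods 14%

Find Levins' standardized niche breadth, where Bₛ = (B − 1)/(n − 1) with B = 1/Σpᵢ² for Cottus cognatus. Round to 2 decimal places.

Convert percentages to proportions (divide by 100).
Σpᵢ² = 0.25² + 0.23² + 0.20² + 0.18² + 0.14² = 0.0625 + 0.0529 + 0.0400 + 0.0324 + 0.0196 = 0.2074
B = 1 / 0.2074 = 4.8216
Bₛ = (B − 1)/(n − 1) = (4.8216 − 1)/(5 − 1) = 3.8216/4 = 0.9554

0.96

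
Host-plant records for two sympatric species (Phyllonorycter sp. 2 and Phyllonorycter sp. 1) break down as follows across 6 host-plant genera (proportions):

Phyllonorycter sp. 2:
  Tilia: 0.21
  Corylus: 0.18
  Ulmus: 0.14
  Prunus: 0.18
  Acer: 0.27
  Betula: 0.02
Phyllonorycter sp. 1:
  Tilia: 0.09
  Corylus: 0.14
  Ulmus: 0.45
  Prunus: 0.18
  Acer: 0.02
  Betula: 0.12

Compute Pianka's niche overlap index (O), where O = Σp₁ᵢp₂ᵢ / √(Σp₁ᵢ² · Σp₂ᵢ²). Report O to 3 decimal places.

Σ p₁ᵢp₂ᵢ = 0.0189 + 0.0252 + 0.0630 + 0.0324 + 0.0054 + 0.0024 = 0.1473
Σp_1ᵢ² = 0.21² + 0.18² + 0.14² + 0.18² + 0.27² + 0.02² = 0.0441 + 0.0324 + 0.0196 + 0.0324 + 0.0729 + 0.0004 = 0.2018
Σp_2ᵢ² = 0.09² + 0.14² + 0.45² + 0.18² + 0.02² + 0.12² = 0.0081 + 0.0196 + 0.2025 + 0.0324 + 0.0004 + 0.0144 = 0.2774
O = 0.1473 / √(0.2018 × 0.2774) = 0.1473 / 0.236599 = 0.62257

0.623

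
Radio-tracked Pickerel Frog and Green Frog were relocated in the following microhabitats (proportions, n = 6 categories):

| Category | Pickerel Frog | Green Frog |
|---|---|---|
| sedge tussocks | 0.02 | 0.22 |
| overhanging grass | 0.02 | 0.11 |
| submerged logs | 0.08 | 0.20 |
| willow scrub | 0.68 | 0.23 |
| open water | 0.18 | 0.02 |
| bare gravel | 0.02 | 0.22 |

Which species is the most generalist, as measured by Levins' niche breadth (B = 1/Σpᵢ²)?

Green Frog

Σp_Pickᵢ² = 0.02² + 0.02² + 0.08² + 0.68² + 0.18² + 0.02² = 0.0004 + 0.0004 + 0.0064 + 0.4624 + 0.0324 + 0.0004 = 0.5024
B_Pick = 1 / 0.5024 = 1.9904
Σp_Greeᵢ² = 0.22² + 0.11² + 0.20² + 0.23² + 0.02² + 0.22² = 0.0484 + 0.0121 + 0.0400 + 0.0529 + 0.0004 + 0.0484 = 0.2022
B_Gree = 1 / 0.2022 = 4.9456
Highest B → broadest niche (most generalist): Green Frog (B = 4.95).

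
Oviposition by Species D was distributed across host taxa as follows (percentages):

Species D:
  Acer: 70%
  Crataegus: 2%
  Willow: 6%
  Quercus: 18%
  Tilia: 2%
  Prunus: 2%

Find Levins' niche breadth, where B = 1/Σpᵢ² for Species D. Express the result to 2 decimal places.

Convert percentages to proportions (divide by 100).
Σpᵢ² = 0.70² + 0.02² + 0.06² + 0.18² + 0.02² + 0.02² = 0.4900 + 0.0004 + 0.0036 + 0.0324 + 0.0004 + 0.0004 = 0.5272
B = 1 / 0.5272 = 1.8968

1.90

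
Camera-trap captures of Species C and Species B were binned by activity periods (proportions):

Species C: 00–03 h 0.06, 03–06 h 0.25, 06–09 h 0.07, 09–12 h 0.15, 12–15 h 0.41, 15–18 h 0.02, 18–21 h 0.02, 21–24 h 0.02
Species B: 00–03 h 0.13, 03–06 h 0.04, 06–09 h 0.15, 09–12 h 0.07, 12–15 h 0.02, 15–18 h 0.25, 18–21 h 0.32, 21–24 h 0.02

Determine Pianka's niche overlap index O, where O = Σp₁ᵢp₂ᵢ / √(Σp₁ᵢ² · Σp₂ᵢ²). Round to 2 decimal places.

Σ p₁ᵢp₂ᵢ = 0.0078 + 0.0100 + 0.0105 + 0.0105 + 0.0082 + 0.0050 + 0.0064 + 0.0004 = 0.0588
Σp_1ᵢ² = 0.06² + 0.25² + 0.07² + 0.15² + 0.41² + 0.02² + 0.02² + 0.02² = 0.0036 + 0.0625 + 0.0049 + 0.0225 + 0.1681 + 0.0004 + 0.0004 + 0.0004 = 0.2628
Σp_2ᵢ² = 0.13² + 0.04² + 0.15² + 0.07² + 0.02² + 0.25² + 0.32² + 0.02² = 0.0169 + 0.0016 + 0.0225 + 0.0049 + 0.0004 + 0.0625 + 0.1024 + 0.0004 = 0.2116
O = 0.0588 / √(0.2628 × 0.2116) = 0.0588 / 0.23581 = 0.2494

0.25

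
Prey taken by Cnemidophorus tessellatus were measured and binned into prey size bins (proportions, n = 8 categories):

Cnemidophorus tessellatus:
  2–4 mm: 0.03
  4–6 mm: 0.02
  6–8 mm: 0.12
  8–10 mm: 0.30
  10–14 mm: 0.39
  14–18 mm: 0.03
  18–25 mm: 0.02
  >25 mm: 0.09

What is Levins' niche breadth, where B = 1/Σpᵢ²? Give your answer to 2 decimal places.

3.74

Σpᵢ² = 0.03² + 0.02² + 0.12² + 0.30² + 0.39² + 0.03² + 0.02² + 0.09² = 0.0009 + 0.0004 + 0.0144 + 0.0900 + 0.1521 + 0.0009 + 0.0004 + 0.0081 = 0.2672
B = 1 / 0.2672 = 3.7425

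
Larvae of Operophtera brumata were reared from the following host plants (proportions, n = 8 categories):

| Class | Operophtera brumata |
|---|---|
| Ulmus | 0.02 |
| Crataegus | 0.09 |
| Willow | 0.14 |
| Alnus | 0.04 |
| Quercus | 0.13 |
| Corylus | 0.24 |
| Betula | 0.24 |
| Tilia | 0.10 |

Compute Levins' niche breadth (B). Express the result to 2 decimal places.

Σpᵢ² = 0.02² + 0.09² + 0.14² + 0.04² + 0.13² + 0.24² + 0.24² + 0.10² = 0.0004 + 0.0081 + 0.0196 + 0.0016 + 0.0169 + 0.0576 + 0.0576 + 0.0100 = 0.1718
B = 1 / 0.1718 = 5.8207

5.82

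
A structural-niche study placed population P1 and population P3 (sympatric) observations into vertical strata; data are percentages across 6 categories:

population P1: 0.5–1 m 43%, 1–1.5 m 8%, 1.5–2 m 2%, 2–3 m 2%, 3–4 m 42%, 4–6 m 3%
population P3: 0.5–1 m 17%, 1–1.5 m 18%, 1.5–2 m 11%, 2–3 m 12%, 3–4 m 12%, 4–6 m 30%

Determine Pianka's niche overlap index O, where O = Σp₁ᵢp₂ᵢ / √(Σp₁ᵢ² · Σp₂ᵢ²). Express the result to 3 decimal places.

Convert percentages to proportions (divide by 100).
Σ p₁ᵢp₂ᵢ = 0.0731 + 0.0144 + 0.0022 + 0.0024 + 0.0504 + 0.0090 = 0.1515
Σp_1ᵢ² = 0.43² + 0.08² + 0.02² + 0.02² + 0.42² + 0.03² = 0.1849 + 0.0064 + 0.0004 + 0.0004 + 0.1764 + 0.0009 = 0.3694
Σp_2ᵢ² = 0.17² + 0.18² + 0.11² + 0.12² + 0.12² + 0.30² = 0.0289 + 0.0324 + 0.0121 + 0.0144 + 0.0144 + 0.0900 = 0.1922
O = 0.1515 / √(0.3694 × 0.1922) = 0.1515 / 0.266456 = 0.56857

0.569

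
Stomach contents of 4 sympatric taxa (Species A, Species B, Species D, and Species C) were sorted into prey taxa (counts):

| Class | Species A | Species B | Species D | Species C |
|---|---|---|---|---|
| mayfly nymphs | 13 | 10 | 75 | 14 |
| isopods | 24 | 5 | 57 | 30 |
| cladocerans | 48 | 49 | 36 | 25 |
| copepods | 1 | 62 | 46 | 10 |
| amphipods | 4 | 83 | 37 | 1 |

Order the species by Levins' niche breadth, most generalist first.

Proportions for Species A (n=90): 13/90=0.1444, 24/90=0.2667, 48/90=0.5333, 1/90=0.0111, 4/90=0.0444
Proportions for Species B (n=209): 10/209=0.0478, 5/209=0.0239, 49/209=0.2344, 62/209=0.2967, 83/209=0.3971
Proportions for Species D (n=251): 75/251=0.2988, 57/251=0.2271, 36/251=0.1434, 46/251=0.1833, 37/251=0.1474
Proportions for Species C (n=80): 14/80=0.1750, 30/80=0.3750, 25/80=0.3125, 10/80=0.1250, 1/80=0.0125
Σp_Aᵢ² = 0.1444² + 0.2667² + 0.5333² + 0.0111² + 0.0444² = 0.020851 + 0.071129 + 0.284409 + 0.000123 + 0.001971 = 0.378483
B_A = 1 / 0.378483 = 2.6421
Σp_Bᵢ² = 0.0478² + 0.0239² + 0.2344² + 0.2967² + 0.3971² = 0.002285 + 0.000571 + 0.054943 + 0.088031 + 0.157688 = 0.303518
B_B = 1 / 0.303518 = 3.2947
Σp_Dᵢ² = 0.2988² + 0.2271² + 0.1434² + 0.1833² + 0.1474² = 0.089281 + 0.051574 + 0.020564 + 0.033599 + 0.021727 = 0.216745
B_D = 1 / 0.216745 = 4.6137
Σp_Cᵢ² = 0.1750² + 0.3750² + 0.3125² + 0.1250² + 0.0125² = 0.030625 + 0.140625 + 0.097656 + 0.015625 + 0.000156 = 0.284687
B_C = 1 / 0.284687 = 3.5126
Ranking by B (broadest → narrowest): Species D (4.61) > Species C (3.51) > Species B (3.29) > Species A (2.64)

Species D > Species C > Species B > Species A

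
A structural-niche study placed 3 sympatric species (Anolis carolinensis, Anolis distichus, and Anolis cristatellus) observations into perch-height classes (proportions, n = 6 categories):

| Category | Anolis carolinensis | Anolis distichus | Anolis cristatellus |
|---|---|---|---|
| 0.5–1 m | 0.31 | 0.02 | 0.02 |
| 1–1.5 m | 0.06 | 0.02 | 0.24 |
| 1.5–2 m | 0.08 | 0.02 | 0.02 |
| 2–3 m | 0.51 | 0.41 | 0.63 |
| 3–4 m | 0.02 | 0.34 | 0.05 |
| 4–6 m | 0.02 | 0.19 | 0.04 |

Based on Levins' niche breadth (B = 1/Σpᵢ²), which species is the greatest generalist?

Σp_caroᵢ² = 0.31² + 0.06² + 0.08² + 0.51² + 0.02² + 0.02² = 0.0961 + 0.0036 + 0.0064 + 0.2601 + 0.0004 + 0.0004 = 0.3670
B_caro = 1 / 0.3670 = 2.7248
Σp_distᵢ² = 0.02² + 0.02² + 0.02² + 0.41² + 0.34² + 0.19² = 0.0004 + 0.0004 + 0.0004 + 0.1681 + 0.1156 + 0.0361 = 0.3210
B_dist = 1 / 0.3210 = 3.1153
Σp_crisᵢ² = 0.02² + 0.24² + 0.02² + 0.63² + 0.05² + 0.04² = 0.0004 + 0.0576 + 0.0004 + 0.3969 + 0.0025 + 0.0016 = 0.4594
B_cris = 1 / 0.4594 = 2.1768
Highest B → broadest niche (most generalist): Anolis distichus (B = 3.12).

Anolis distichus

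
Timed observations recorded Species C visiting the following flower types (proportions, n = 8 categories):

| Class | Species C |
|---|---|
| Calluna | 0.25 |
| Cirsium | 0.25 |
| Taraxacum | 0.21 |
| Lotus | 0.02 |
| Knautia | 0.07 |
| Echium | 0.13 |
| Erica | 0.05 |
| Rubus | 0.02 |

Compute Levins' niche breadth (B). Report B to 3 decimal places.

5.149

Σpᵢ² = 0.25² + 0.25² + 0.21² + 0.02² + 0.07² + 0.13² + 0.05² + 0.02² = 0.0625 + 0.0625 + 0.0441 + 0.0004 + 0.0049 + 0.0169 + 0.0025 + 0.0004 = 0.1942
B = 1 / 0.1942 = 5.14933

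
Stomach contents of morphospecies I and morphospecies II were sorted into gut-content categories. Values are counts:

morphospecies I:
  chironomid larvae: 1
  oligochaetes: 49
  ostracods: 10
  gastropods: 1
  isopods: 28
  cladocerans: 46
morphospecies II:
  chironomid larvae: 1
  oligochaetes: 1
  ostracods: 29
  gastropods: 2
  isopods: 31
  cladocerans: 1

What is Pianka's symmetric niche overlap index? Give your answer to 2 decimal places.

0.40

Proportions for morphospecies I (n=135): 1/135=0.0074, 49/135=0.3630, 10/135=0.0741, 1/135=0.0074, 28/135=0.2074, 46/135=0.3407
Proportions for morphospecies II (n=65): 1/65=0.0154, 1/65=0.0154, 29/65=0.4462, 2/65=0.0308, 31/65=0.4769, 1/65=0.0154
Σ p₁ᵢp₂ᵢ = 0.000114 + 0.005590 + 0.033063 + 0.000228 + 0.098909 + 0.005247 = 0.143151
Σp_1ᵢ² = 0.0074² + 0.3630² + 0.0741² + 0.0074² + 0.2074² + 0.3407² = 0.000055 + 0.131769 + 0.005491 + 0.000055 + 0.043015 + 0.116076 = 0.296461
Σp_2ᵢ² = 0.0154² + 0.0154² + 0.4462² + 0.0308² + 0.4769² + 0.0154² = 0.000237 + 0.000237 + 0.199094 + 0.000949 + 0.227434 + 0.000237 = 0.428188
O = 0.143151 / √(0.296461 × 0.428188) = 0.143151 / 0.3562879 = 0.4018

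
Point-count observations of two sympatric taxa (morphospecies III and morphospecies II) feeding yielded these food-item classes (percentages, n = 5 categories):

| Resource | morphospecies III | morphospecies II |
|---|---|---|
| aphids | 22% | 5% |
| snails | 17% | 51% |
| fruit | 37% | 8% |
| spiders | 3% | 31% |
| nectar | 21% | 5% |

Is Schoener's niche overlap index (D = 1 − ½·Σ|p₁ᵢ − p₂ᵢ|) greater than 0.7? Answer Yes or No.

No

Convert percentages to proportions (divide by 100).
Σ|p₁ᵢ − p₂ᵢ| = 0.17 + 0.34 + 0.29 + 0.28 + 0.16 = 1.24
D = 1 − ½ × 1.24 = 1 − 0.620 = 0.3800
D = 0.3800 < 0.7 → No.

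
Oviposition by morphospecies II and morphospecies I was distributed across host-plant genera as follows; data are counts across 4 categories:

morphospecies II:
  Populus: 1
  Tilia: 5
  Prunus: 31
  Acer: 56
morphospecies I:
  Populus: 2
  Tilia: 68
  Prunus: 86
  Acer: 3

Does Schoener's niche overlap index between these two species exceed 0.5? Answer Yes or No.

No

Proportions for morphospecies II (n=93): 1/93=0.0108, 5/93=0.0538, 31/93=0.3333, 56/93=0.6022
Proportions for morphospecies I (n=159): 2/159=0.0126, 68/159=0.4277, 86/159=0.5409, 3/159=0.0189
Σ|p₁ᵢ − p₂ᵢ| = 0.0018 + 0.3739 + 0.2076 + 0.5833 = 1.1666
D = 1 − ½ × 1.1666 = 1 − 0.58330 = 0.41670
D = 0.41670 < 0.5 → No.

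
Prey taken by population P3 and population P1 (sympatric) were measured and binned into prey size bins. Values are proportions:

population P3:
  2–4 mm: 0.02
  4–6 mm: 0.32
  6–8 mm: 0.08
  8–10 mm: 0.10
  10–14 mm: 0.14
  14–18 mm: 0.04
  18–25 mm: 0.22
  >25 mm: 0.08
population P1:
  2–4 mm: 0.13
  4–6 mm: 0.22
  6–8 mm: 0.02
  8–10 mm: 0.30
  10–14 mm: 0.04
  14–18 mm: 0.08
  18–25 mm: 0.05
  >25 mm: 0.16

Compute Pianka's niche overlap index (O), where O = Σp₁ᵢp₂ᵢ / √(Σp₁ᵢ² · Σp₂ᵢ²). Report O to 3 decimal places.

Σ p₁ᵢp₂ᵢ = 0.0026 + 0.0704 + 0.0016 + 0.0300 + 0.0056 + 0.0032 + 0.0110 + 0.0128 = 0.1372
Σp_1ᵢ² = 0.02² + 0.32² + 0.08² + 0.10² + 0.14² + 0.04² + 0.22² + 0.08² = 0.0004 + 0.1024 + 0.0064 + 0.0100 + 0.0196 + 0.0016 + 0.0484 + 0.0064 = 0.1952
Σp_2ᵢ² = 0.13² + 0.22² + 0.02² + 0.30² + 0.04² + 0.08² + 0.05² + 0.16² = 0.0169 + 0.0484 + 0.0004 + 0.0900 + 0.0016 + 0.0064 + 0.0025 + 0.0256 = 0.1918
O = 0.1372 / √(0.1952 × 0.1918) = 0.1372 / 0.193493 = 0.70907

0.709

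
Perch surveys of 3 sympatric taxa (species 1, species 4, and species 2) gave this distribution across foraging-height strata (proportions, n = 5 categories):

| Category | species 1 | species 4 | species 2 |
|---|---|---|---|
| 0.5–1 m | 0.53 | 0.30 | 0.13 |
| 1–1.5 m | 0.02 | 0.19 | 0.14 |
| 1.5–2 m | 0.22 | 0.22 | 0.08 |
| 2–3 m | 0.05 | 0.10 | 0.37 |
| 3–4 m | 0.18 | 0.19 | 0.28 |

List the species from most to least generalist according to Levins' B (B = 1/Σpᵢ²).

Σp_1ᵢ² = 0.53² + 0.02² + 0.22² + 0.05² + 0.18² = 0.2809 + 0.0004 + 0.0484 + 0.0025 + 0.0324 = 0.3646
B_1 = 1 / 0.3646 = 2.7427
Σp_4ᵢ² = 0.30² + 0.19² + 0.22² + 0.10² + 0.19² = 0.0900 + 0.0361 + 0.0484 + 0.0100 + 0.0361 = 0.2206
B_4 = 1 / 0.2206 = 4.5331
Σp_2ᵢ² = 0.13² + 0.14² + 0.08² + 0.37² + 0.28² = 0.0169 + 0.0196 + 0.0064 + 0.1369 + 0.0784 = 0.2582
B_2 = 1 / 0.2582 = 3.8730
Ranking by B (broadest → narrowest): species 4 (4.53) > species 2 (3.87) > species 1 (2.74)

species 4 > species 2 > species 1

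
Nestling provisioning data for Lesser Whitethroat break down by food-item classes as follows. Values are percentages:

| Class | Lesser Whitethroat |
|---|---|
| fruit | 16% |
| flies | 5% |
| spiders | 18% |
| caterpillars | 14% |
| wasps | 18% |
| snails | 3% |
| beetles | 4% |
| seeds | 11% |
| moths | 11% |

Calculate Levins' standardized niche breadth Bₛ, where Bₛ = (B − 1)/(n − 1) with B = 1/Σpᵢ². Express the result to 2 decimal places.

Convert percentages to proportions (divide by 100).
Σpᵢ² = 0.16² + 0.05² + 0.18² + 0.14² + 0.18² + 0.03² + 0.04² + 0.11² + 0.11² = 0.0256 + 0.0025 + 0.0324 + 0.0196 + 0.0324 + 0.0009 + 0.0016 + 0.0121 + 0.0121 = 0.1392
B = 1 / 0.1392 = 7.1839
Bₛ = (B − 1)/(n − 1) = (7.1839 − 1)/(9 − 1) = 6.1839/8 = 0.7730

0.77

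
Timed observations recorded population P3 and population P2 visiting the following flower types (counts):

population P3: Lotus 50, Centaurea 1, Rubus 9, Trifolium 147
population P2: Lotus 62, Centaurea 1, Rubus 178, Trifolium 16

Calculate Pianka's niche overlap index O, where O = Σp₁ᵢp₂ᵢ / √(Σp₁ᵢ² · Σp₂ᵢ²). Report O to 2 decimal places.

Proportions for population P3 (n=207): 50/207=0.2415, 1/207=0.0048, 9/207=0.0435, 147/207=0.7101
Proportions for population P2 (n=257): 62/257=0.2412, 1/257=0.0039, 178/257=0.6926, 16/257=0.0623
Σ p₁ᵢp₂ᵢ = 0.058250 + 0.000019 + 0.030128 + 0.044239 = 0.132636
Σp_1ᵢ² = 0.2415² + 0.0048² + 0.0435² + 0.7101² = 0.058322 + 0.000023 + 0.001892 + 0.504242 = 0.564479
Σp_2ᵢ² = 0.2412² + 0.0039² + 0.6926² + 0.0623² = 0.058177 + 0.000015 + 0.479695 + 0.003881 = 0.541768
O = 0.132636 / √(0.564479 × 0.541768) = 0.132636 / 0.5530069 = 0.2398

0.24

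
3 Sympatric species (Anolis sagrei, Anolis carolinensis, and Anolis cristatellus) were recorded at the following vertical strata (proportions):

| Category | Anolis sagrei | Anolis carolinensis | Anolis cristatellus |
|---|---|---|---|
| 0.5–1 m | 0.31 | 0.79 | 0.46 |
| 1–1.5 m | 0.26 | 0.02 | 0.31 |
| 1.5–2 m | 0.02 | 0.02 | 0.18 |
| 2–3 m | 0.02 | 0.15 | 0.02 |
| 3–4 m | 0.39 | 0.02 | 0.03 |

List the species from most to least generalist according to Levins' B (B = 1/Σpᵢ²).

Σp_sagrᵢ² = 0.31² + 0.26² + 0.02² + 0.02² + 0.39² = 0.0961 + 0.0676 + 0.0004 + 0.0004 + 0.1521 = 0.3166
B_sagr = 1 / 0.3166 = 3.1586
Σp_caroᵢ² = 0.79² + 0.02² + 0.02² + 0.15² + 0.02² = 0.6241 + 0.0004 + 0.0004 + 0.0225 + 0.0004 = 0.6478
B_caro = 1 / 0.6478 = 1.5437
Σp_crisᵢ² = 0.46² + 0.31² + 0.18² + 0.02² + 0.03² = 0.2116 + 0.0961 + 0.0324 + 0.0004 + 0.0009 = 0.3414
B_cris = 1 / 0.3414 = 2.9291
Ranking by B (broadest → narrowest): Anolis sagrei (3.16) > Anolis cristatellus (2.93) > Anolis carolinensis (1.54)

Anolis sagrei > Anolis cristatellus > Anolis carolinensis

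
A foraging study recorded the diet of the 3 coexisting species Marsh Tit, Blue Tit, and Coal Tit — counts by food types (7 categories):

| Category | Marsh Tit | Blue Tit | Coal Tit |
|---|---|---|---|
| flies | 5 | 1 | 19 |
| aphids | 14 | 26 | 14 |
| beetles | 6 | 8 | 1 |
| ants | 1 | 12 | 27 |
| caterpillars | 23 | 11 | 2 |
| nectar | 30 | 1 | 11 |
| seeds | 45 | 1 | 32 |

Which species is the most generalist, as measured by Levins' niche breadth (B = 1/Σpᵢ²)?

Proportions for Marsh Tit (n=124): 5/124=0.0403, 14/124=0.1129, 6/124=0.0484, 1/124=0.0081, 23/124=0.1855, 30/124=0.2419, 45/124=0.3629
Proportions for Blue Tit (n=60): 1/60=0.0167, 26/60=0.4333, 8/60=0.1333, 12/60=0.2000, 11/60=0.1833, 1/60=0.0167, 1/60=0.0167
Proportions for Coal Tit (n=106): 19/106=0.1792, 14/106=0.1321, 1/106=0.0094, 27/106=0.2547, 2/106=0.0189, 11/106=0.1038, 32/106=0.3019
Σp_Marsᵢ² = 0.0403² + 0.1129² + 0.0484² + 0.0081² + 0.1855² + 0.2419² + 0.3629² = 0.001624 + 0.012746 + 0.002343 + 0.000066 + 0.034410 + 0.058516 + 0.131696 = 0.241401
B_Mars = 1 / 0.241401 = 4.1425
Σp_Blueᵢ² = 0.0167² + 0.4333² + 0.1333² + 0.2000² + 0.1833² + 0.0167² + 0.0167² = 0.000279 + 0.187749 + 0.017769 + 0.040000 + 0.033599 + 0.000279 + 0.000279 = 0.279954
B_Blue = 1 / 0.279954 = 3.5720
Σp_Coalᵢ² = 0.1792² + 0.1321² + 0.0094² + 0.2547² + 0.0189² + 0.1038² + 0.3019² = 0.032113 + 0.017450 + 0.000088 + 0.064872 + 0.000357 + 0.010774 + 0.091144 = 0.216798
B_Coal = 1 / 0.216798 = 4.6126
Highest B → broadest niche (most generalist): Coal Tit (B = 4.61).

Coal Tit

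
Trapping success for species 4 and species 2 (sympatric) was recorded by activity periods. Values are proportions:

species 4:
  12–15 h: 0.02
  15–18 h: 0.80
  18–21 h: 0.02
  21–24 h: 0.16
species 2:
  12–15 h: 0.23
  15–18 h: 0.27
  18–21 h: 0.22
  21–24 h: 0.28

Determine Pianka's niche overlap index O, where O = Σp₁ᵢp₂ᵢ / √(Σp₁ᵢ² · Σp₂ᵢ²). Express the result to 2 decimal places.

Σ p₁ᵢp₂ᵢ = 0.0046 + 0.2160 + 0.0044 + 0.0448 = 0.2698
Σp_1ᵢ² = 0.02² + 0.80² + 0.02² + 0.16² = 0.0004 + 0.6400 + 0.0004 + 0.0256 = 0.6664
Σp_2ᵢ² = 0.23² + 0.27² + 0.22² + 0.28² = 0.0529 + 0.0729 + 0.0484 + 0.0784 = 0.2526
O = 0.2698 / √(0.6664 × 0.2526) = 0.2698 / 0.41028 = 0.6576

0.66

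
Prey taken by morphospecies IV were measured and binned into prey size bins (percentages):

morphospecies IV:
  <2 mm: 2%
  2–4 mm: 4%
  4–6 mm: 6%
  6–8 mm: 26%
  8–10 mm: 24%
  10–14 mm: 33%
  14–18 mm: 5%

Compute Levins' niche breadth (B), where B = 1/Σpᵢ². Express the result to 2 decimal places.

4.13

Convert percentages to proportions (divide by 100).
Σpᵢ² = 0.02² + 0.04² + 0.06² + 0.26² + 0.24² + 0.33² + 0.05² = 0.0004 + 0.0016 + 0.0036 + 0.0676 + 0.0576 + 0.1089 + 0.0025 = 0.2422
B = 1 / 0.2422 = 4.1288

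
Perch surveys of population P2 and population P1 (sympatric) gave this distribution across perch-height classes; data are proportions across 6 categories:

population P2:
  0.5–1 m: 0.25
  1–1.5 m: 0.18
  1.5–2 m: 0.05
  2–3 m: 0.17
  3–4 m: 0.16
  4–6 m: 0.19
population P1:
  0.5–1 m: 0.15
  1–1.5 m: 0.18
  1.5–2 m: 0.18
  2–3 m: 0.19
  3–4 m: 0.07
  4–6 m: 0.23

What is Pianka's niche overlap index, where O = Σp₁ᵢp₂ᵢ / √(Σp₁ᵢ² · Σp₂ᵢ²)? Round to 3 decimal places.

Σ p₁ᵢp₂ᵢ = 0.0375 + 0.0324 + 0.0090 + 0.0323 + 0.0112 + 0.0437 = 0.1661
Σp_1ᵢ² = 0.25² + 0.18² + 0.05² + 0.17² + 0.16² + 0.19² = 0.0625 + 0.0324 + 0.0025 + 0.0289 + 0.0256 + 0.0361 = 0.1880
Σp_2ᵢ² = 0.15² + 0.18² + 0.18² + 0.19² + 0.07² + 0.23² = 0.0225 + 0.0324 + 0.0324 + 0.0361 + 0.0049 + 0.0529 = 0.1812
O = 0.1661 / √(0.1880 × 0.1812) = 0.1661 / 0.184569 = 0.89993

0.900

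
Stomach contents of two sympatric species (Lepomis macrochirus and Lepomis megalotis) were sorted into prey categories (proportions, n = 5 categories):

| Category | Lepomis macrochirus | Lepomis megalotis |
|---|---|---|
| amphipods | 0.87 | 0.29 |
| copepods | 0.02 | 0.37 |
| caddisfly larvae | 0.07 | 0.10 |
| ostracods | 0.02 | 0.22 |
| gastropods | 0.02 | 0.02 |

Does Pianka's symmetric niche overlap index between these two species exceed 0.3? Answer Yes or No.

Yes

Σ p₁ᵢp₂ᵢ = 0.2523 + 0.0074 + 0.0070 + 0.0044 + 0.0004 = 0.2715
Σp_1ᵢ² = 0.87² + 0.02² + 0.07² + 0.02² + 0.02² = 0.7569 + 0.0004 + 0.0049 + 0.0004 + 0.0004 = 0.7630
Σp_2ᵢ² = 0.29² + 0.37² + 0.10² + 0.22² + 0.02² = 0.0841 + 0.1369 + 0.0100 + 0.0484 + 0.0004 = 0.2798
O = 0.2715 / √(0.7630 × 0.2798) = 0.2715 / 0.46205 = 0.5876
O = 0.5876 > 0.3 → Yes.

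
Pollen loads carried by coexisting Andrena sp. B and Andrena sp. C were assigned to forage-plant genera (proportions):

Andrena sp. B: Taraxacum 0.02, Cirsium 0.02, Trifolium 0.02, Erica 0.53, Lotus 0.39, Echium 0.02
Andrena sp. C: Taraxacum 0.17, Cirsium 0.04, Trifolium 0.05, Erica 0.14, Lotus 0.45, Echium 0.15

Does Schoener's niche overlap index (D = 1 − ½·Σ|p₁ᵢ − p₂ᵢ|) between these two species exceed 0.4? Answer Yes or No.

Σ|p₁ᵢ − p₂ᵢ| = 0.15 + 0.02 + 0.03 + 0.39 + 0.06 + 0.13 = 0.78
D = 1 − ½ × 0.78 = 1 − 0.390 = 0.6100
D = 0.6100 > 0.4 → Yes.

Yes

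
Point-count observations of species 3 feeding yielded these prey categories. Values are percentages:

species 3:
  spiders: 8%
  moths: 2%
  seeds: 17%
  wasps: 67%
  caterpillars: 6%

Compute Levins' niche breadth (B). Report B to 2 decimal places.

2.05

Convert percentages to proportions (divide by 100).
Σpᵢ² = 0.08² + 0.02² + 0.17² + 0.67² + 0.06² = 0.0064 + 0.0004 + 0.0289 + 0.4489 + 0.0036 = 0.4882
B = 1 / 0.4882 = 2.0483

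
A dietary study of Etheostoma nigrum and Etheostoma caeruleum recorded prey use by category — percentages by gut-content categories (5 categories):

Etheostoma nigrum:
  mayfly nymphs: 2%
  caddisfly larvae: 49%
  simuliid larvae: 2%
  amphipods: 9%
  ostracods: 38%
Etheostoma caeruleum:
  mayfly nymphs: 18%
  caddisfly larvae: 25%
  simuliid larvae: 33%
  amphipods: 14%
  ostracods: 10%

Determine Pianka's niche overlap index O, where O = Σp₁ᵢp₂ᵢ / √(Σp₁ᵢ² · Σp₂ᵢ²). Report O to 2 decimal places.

0.60

Convert percentages to proportions (divide by 100).
Σ p₁ᵢp₂ᵢ = 0.0036 + 0.1225 + 0.0066 + 0.0126 + 0.0380 = 0.1833
Σp_1ᵢ² = 0.02² + 0.49² + 0.02² + 0.09² + 0.38² = 0.0004 + 0.2401 + 0.0004 + 0.0081 + 0.1444 = 0.3934
Σp_2ᵢ² = 0.18² + 0.25² + 0.33² + 0.14² + 0.10² = 0.0324 + 0.0625 + 0.1089 + 0.0196 + 0.0100 = 0.2334
O = 0.1833 / √(0.3934 × 0.2334) = 0.1833 / 0.30302 = 0.6049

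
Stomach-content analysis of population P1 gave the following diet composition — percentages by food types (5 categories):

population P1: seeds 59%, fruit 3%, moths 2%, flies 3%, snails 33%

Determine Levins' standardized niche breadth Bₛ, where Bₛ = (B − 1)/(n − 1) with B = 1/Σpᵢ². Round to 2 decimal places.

0.29

Convert percentages to proportions (divide by 100).
Σpᵢ² = 0.59² + 0.03² + 0.02² + 0.03² + 0.33² = 0.3481 + 0.0009 + 0.0004 + 0.0009 + 0.1089 = 0.4592
B = 1 / 0.4592 = 2.1777
Bₛ = (B − 1)/(n − 1) = (2.1777 − 1)/(5 − 1) = 1.1777/4 = 0.2944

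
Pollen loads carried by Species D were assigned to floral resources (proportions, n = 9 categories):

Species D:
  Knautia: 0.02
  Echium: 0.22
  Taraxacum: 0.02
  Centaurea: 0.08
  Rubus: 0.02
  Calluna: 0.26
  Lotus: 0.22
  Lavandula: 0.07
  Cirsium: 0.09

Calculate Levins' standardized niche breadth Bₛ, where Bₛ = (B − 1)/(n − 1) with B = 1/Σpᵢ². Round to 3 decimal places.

0.551

Σpᵢ² = 0.02² + 0.22² + 0.02² + 0.08² + 0.02² + 0.26² + 0.22² + 0.07² + 0.09² = 0.0004 + 0.0484 + 0.0004 + 0.0064 + 0.0004 + 0.0676 + 0.0484 + 0.0049 + 0.0081 = 0.1850
B = 1 / 0.1850 = 5.40541
Bₛ = (B − 1)/(n − 1) = (5.40541 − 1)/(9 − 1) = 4.40541/8 = 0.55068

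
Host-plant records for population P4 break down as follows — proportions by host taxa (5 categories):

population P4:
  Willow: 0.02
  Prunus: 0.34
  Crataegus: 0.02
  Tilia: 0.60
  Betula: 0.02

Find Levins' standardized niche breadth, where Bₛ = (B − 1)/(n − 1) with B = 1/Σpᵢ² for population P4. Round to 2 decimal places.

Σpᵢ² = 0.02² + 0.34² + 0.02² + 0.60² + 0.02² = 0.0004 + 0.1156 + 0.0004 + 0.3600 + 0.0004 = 0.4768
B = 1 / 0.4768 = 2.0973
Bₛ = (B − 1)/(n − 1) = (2.0973 − 1)/(5 − 1) = 1.0973/4 = 0.2743

0.27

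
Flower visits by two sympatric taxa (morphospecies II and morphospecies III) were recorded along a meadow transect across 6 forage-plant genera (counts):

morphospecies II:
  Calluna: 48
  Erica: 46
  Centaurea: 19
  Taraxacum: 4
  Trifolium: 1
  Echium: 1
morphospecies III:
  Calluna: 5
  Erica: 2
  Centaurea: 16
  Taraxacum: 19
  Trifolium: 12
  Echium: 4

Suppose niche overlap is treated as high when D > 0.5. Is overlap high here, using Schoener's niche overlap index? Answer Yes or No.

No

Proportions for morphospecies II (n=119): 48/119=0.4034, 46/119=0.3866, 19/119=0.1597, 4/119=0.0336, 1/119=0.0084, 1/119=0.0084
Proportions for morphospecies III (n=58): 5/58=0.0862, 2/58=0.0345, 16/58=0.2759, 19/58=0.3276, 12/58=0.2069, 4/58=0.0690
Σ|p₁ᵢ − p₂ᵢ| = 0.3172 + 0.3521 + 0.1162 + 0.2940 + 0.1985 + 0.0606 = 1.3386
D = 1 − ½ × 1.3386 = 1 − 0.66930 = 0.33070
D = 0.33070 < 0.5 → No.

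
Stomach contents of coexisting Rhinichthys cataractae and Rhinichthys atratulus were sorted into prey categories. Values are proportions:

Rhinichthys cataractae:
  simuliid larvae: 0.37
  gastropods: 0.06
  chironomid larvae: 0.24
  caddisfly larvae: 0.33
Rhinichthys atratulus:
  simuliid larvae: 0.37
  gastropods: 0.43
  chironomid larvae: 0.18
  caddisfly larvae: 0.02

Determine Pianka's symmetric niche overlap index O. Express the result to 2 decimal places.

0.64

Σ p₁ᵢp₂ᵢ = 0.1369 + 0.0258 + 0.0432 + 0.0066 = 0.2125
Σp_1ᵢ² = 0.37² + 0.06² + 0.24² + 0.33² = 0.1369 + 0.0036 + 0.0576 + 0.1089 = 0.3070
Σp_2ᵢ² = 0.37² + 0.43² + 0.18² + 0.02² = 0.1369 + 0.1849 + 0.0324 + 0.0004 = 0.3546
O = 0.2125 / √(0.3070 × 0.3546) = 0.2125 / 0.32994 = 0.6441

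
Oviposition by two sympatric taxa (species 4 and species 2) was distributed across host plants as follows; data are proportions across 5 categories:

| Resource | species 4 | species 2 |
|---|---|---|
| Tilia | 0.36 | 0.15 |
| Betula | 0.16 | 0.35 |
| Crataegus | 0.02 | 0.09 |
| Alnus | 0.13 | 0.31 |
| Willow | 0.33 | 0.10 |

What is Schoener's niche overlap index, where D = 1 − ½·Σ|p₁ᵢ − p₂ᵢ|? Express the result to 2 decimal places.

0.56

Σ|p₁ᵢ − p₂ᵢ| = 0.21 + 0.19 + 0.07 + 0.18 + 0.23 = 0.88
D = 1 − ½ × 0.88 = 1 − 0.440 = 0.5600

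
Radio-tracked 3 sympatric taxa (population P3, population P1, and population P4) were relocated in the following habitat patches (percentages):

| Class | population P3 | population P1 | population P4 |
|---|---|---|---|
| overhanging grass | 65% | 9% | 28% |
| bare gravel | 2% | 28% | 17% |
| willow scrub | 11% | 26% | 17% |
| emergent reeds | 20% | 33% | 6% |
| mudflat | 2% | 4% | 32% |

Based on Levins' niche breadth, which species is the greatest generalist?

Convert percentages to proportions (divide by 100).
Σp_P3ᵢ² = 0.65² + 0.02² + 0.11² + 0.20² + 0.02² = 0.4225 + 0.0004 + 0.0121 + 0.0400 + 0.0004 = 0.4754
B_P3 = 1 / 0.4754 = 2.1035
Σp_P1ᵢ² = 0.09² + 0.28² + 0.26² + 0.33² + 0.04² = 0.0081 + 0.0784 + 0.0676 + 0.1089 + 0.0016 = 0.2646
B_P1 = 1 / 0.2646 = 3.7793
Σp_P4ᵢ² = 0.28² + 0.17² + 0.17² + 0.06² + 0.32² = 0.0784 + 0.0289 + 0.0289 + 0.0036 + 0.1024 = 0.2422
B_P4 = 1 / 0.2422 = 4.1288
Highest B → broadest niche (most generalist): population P4 (B = 4.13).

population P4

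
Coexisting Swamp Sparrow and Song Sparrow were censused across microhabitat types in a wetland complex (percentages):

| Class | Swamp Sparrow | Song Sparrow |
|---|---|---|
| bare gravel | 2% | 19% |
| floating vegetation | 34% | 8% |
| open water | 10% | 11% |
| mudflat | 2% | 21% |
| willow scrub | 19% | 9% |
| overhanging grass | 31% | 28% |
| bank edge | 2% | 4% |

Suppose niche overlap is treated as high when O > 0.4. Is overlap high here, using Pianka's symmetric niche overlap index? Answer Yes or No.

Yes

Convert percentages to proportions (divide by 100).
Σ p₁ᵢp₂ᵢ = 0.0038 + 0.0272 + 0.0110 + 0.0042 + 0.0171 + 0.0868 + 0.0008 = 0.1509
Σp_1ᵢ² = 0.02² + 0.34² + 0.10² + 0.02² + 0.19² + 0.31² + 0.02² = 0.0004 + 0.1156 + 0.0100 + 0.0004 + 0.0361 + 0.0961 + 0.0004 = 0.2590
Σp_2ᵢ² = 0.19² + 0.08² + 0.11² + 0.21² + 0.09² + 0.28² + 0.04² = 0.0361 + 0.0064 + 0.0121 + 0.0441 + 0.0081 + 0.0784 + 0.0016 = 0.1868
O = 0.1509 / √(0.2590 × 0.1868) = 0.1509 / 0.21996 = 0.6860
O = 0.6860 > 0.4 → Yes.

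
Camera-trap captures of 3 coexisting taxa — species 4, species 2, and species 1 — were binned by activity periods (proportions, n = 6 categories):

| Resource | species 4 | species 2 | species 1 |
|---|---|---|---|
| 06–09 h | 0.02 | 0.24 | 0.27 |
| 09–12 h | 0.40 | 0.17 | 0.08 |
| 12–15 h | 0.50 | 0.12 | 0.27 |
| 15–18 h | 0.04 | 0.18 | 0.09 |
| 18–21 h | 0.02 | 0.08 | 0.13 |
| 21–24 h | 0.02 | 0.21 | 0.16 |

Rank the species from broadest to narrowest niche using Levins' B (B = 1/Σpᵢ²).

Σp_4ᵢ² = 0.02² + 0.40² + 0.50² + 0.04² + 0.02² + 0.02² = 0.0004 + 0.1600 + 0.2500 + 0.0016 + 0.0004 + 0.0004 = 0.4128
B_4 = 1 / 0.4128 = 2.4225
Σp_2ᵢ² = 0.24² + 0.17² + 0.12² + 0.18² + 0.08² + 0.21² = 0.0576 + 0.0289 + 0.0144 + 0.0324 + 0.0064 + 0.0441 = 0.1838
B_2 = 1 / 0.1838 = 5.4407
Σp_1ᵢ² = 0.27² + 0.08² + 0.27² + 0.09² + 0.13² + 0.16² = 0.0729 + 0.0064 + 0.0729 + 0.0081 + 0.0169 + 0.0256 = 0.2028
B_1 = 1 / 0.2028 = 4.9310
Ranking by B (broadest → narrowest): species 2 (5.44) > species 1 (4.93) > species 4 (2.42)

species 2 > species 1 > species 4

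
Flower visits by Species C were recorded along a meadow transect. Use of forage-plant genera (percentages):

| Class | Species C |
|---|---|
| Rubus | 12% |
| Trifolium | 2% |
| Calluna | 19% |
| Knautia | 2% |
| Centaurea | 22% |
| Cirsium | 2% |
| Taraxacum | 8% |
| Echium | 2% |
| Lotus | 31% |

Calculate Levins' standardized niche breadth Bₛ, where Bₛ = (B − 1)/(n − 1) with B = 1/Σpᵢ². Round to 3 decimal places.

0.491

Convert percentages to proportions (divide by 100).
Σpᵢ² = 0.12² + 0.02² + 0.19² + 0.02² + 0.22² + 0.02² + 0.08² + 0.02² + 0.31² = 0.0144 + 0.0004 + 0.0361 + 0.0004 + 0.0484 + 0.0004 + 0.0064 + 0.0004 + 0.0961 = 0.2030
B = 1 / 0.2030 = 4.92611
Bₛ = (B − 1)/(n − 1) = (4.92611 − 1)/(9 − 1) = 3.92611/8 = 0.49076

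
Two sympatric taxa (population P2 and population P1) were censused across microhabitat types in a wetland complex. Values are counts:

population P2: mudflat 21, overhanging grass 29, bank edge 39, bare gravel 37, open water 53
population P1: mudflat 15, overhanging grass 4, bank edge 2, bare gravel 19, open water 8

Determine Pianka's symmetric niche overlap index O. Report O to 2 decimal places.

0.76

Proportions for population P2 (n=179): 21/179=0.1173, 29/179=0.1620, 39/179=0.2179, 37/179=0.2067, 53/179=0.2961
Proportions for population P1 (n=48): 15/48=0.3125, 4/48=0.0833, 2/48=0.0417, 19/48=0.3958, 8/48=0.1667
Σ p₁ᵢp₂ᵢ = 0.036656 + 0.013495 + 0.009086 + 0.081812 + 0.049360 = 0.190409
Σp_1ᵢ² = 0.1173² + 0.1620² + 0.2179² + 0.2067² + 0.2961² = 0.013759 + 0.026244 + 0.047480 + 0.042725 + 0.087675 = 0.217883
Σp_2ᵢ² = 0.3125² + 0.0833² + 0.0417² + 0.3958² + 0.1667² = 0.097656 + 0.006939 + 0.001739 + 0.156658 + 0.027789 = 0.290781
O = 0.190409 / √(0.217883 × 0.290781) = 0.190409 / 0.2517066 = 0.7565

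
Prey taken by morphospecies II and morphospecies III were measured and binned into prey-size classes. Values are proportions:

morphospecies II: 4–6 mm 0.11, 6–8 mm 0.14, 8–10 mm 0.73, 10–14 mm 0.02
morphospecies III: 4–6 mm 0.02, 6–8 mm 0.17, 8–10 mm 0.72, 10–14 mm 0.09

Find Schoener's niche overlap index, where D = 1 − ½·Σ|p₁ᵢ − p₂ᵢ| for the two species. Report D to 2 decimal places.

Σ|p₁ᵢ − p₂ᵢ| = 0.09 + 0.03 + 0.01 + 0.07 = 0.20
D = 1 − ½ × 0.20 = 1 − 0.100 = 0.9000

0.90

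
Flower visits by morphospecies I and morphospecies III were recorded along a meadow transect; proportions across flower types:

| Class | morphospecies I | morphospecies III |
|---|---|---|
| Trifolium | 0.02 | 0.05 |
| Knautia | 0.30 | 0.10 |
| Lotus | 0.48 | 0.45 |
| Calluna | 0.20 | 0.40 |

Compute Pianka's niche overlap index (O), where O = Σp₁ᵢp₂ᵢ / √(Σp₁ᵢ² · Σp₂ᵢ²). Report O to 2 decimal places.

0.89

Σ p₁ᵢp₂ᵢ = 0.0010 + 0.0300 + 0.2160 + 0.0800 = 0.3270
Σp_1ᵢ² = 0.02² + 0.30² + 0.48² + 0.20² = 0.0004 + 0.0900 + 0.2304 + 0.0400 = 0.3608
Σp_2ᵢ² = 0.05² + 0.10² + 0.45² + 0.40² = 0.0025 + 0.0100 + 0.2025 + 0.1600 = 0.3750
O = 0.3270 / √(0.3608 × 0.3750) = 0.3270 / 0.36783 = 0.8890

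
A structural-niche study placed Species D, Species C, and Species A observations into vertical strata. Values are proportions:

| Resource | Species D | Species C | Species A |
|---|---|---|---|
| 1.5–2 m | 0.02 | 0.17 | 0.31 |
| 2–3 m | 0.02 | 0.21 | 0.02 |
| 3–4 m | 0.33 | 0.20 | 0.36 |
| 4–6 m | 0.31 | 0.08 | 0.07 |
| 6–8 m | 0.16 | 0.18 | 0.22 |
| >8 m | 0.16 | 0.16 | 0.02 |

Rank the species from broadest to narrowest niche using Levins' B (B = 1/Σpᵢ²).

Σp_Dᵢ² = 0.02² + 0.02² + 0.33² + 0.31² + 0.16² + 0.16² = 0.0004 + 0.0004 + 0.1089 + 0.0961 + 0.0256 + 0.0256 = 0.2570
B_D = 1 / 0.2570 = 3.8911
Σp_Cᵢ² = 0.17² + 0.21² + 0.20² + 0.08² + 0.18² + 0.16² = 0.0289 + 0.0441 + 0.0400 + 0.0064 + 0.0324 + 0.0256 = 0.1774
B_C = 1 / 0.1774 = 5.6370
Σp_Aᵢ² = 0.31² + 0.02² + 0.36² + 0.07² + 0.22² + 0.02² = 0.0961 + 0.0004 + 0.1296 + 0.0049 + 0.0484 + 0.0004 = 0.2798
B_A = 1 / 0.2798 = 3.5740
Ranking by B (broadest → narrowest): Species C (5.64) > Species D (3.89) > Species A (3.57)

Species C > Species D > Species A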